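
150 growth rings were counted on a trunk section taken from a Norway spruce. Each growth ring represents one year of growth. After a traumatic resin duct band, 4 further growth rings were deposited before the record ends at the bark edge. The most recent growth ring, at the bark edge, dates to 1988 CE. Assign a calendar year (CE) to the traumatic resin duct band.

1984 CE

4 growth rings formed after the traumatic resin duct band.
Counting back 4 years from 1988 CE places the traumatic resin duct band in 1988 − 4 = 1984 CE.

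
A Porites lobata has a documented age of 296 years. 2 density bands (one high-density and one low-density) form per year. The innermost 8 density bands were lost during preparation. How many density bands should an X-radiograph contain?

584 density bands

296 years at 2 density bands per year gives 296 × 2 = 592 density bands.
Less the 8 uncaptured density bands: 592 − 8 = 584.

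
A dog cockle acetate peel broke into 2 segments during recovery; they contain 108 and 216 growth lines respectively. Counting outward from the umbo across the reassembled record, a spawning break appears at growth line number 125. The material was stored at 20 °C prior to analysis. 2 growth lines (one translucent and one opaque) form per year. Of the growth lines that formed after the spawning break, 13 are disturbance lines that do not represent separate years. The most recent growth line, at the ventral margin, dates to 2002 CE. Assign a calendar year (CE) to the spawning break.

1909 CE

Total growth lines = 108 + 216 = 324.
Between growth line 125 and the ventral margin there are 324 − 125 = 199 growth lines.
Removing the 13 false growth lines leaves 199 − 13 = 186 true growth lines beyond the spawning break.
With 2 growth lines per year, 186 / 2 = 93 years.
The growth line at the ventral margin is 2002 CE, so the spawning break dates to 2002 − 93 = 1909 CE.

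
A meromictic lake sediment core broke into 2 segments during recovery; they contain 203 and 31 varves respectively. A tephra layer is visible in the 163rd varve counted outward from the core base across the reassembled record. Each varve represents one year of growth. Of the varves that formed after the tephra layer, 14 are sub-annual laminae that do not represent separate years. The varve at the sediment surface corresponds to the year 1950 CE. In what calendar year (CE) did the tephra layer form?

Total varves = 203 + 31 = 234.
234 − 163 = 71 varves lie beyond the tephra layer toward the sediment surface.
71 − 14 false = 57 true varves after the tephra layer.
Counting back 57 years from 1950 CE places the tephra layer in 1950 − 57 = 1893 CE.

1893 CE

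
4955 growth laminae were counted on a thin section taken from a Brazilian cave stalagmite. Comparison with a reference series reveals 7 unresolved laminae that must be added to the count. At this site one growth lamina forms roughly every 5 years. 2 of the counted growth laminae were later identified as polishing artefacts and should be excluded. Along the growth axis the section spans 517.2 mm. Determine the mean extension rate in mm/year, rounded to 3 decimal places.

Correcting the raw count gives 4955 − 2 + 7 = 4960 true growth laminae.
At 5 years per growth lamina, 4960 × 5 = 24800 years.
517.2 mm over 24800 years gives 517.2 / 24800 ≈ 0.021 mm/year.

0.021 mm/year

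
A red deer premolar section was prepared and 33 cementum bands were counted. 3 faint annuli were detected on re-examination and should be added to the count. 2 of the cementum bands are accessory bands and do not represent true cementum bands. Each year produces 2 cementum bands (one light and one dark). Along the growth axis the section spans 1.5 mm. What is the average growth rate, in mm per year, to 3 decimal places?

0.088 mm per year

Correcting the raw count gives 33 − 2 + 3 = 34 true cementum bands.
With 2 cementum bands per year, 34 / 2 = 17 years.
1.5 mm over 17 years gives 1.5 / 17 ≈ 0.088 mm per year.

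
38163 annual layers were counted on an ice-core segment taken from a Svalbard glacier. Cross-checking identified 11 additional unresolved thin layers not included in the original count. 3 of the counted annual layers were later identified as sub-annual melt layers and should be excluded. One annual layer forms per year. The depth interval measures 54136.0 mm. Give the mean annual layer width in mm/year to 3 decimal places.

Adjusted count: 38163 − 3 + 11 = 38171 annual layers.
54136.0 mm over 38171 years gives 54136.0 / 38171 ≈ 1.418 mm/year.

1.418 mm/year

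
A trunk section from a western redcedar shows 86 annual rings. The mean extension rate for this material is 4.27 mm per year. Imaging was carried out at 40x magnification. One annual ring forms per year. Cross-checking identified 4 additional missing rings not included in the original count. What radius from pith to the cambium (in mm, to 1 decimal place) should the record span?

Adjusted count: 86 + 4 = 90 annual rings.
Predicted length = 4.27 mm/year × 90 years = 384.3 mm.

384.3 mm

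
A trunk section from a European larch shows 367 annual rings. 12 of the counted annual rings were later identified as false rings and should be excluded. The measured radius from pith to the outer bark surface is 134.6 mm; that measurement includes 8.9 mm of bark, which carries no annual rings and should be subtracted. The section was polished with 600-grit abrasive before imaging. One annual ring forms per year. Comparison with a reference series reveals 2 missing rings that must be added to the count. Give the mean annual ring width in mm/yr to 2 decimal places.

0.35 mm/yr

True annual ring count = 367 − 12 + 2 = 357.
Removing the 8.9 mm offcut leaves 134.6 − 8.9 = 125.7 mm.
Extension rate ≈ 125.7 / 357 = 0.35 mm/yr.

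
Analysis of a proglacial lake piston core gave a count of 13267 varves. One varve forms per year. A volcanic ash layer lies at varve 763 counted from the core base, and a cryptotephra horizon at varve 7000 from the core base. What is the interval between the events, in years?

Separation: 7000 − 763 = 6237 varves.
At one varve per year, 6237 years elapsed between them.

6237 years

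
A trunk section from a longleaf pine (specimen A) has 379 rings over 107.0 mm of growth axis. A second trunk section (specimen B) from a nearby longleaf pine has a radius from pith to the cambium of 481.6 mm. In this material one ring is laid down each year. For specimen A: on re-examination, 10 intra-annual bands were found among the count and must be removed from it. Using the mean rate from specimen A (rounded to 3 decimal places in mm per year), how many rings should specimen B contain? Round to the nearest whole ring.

1661 rings

Specimen A: after corrections the count is 379 − 10 = 369 rings.
A: Mean rate = 107.0 mm / 369 years ≈ 0.290 mm/yr.
For B, 481.6 / 0.290 = 1660.69 years ≈ 1661 rings.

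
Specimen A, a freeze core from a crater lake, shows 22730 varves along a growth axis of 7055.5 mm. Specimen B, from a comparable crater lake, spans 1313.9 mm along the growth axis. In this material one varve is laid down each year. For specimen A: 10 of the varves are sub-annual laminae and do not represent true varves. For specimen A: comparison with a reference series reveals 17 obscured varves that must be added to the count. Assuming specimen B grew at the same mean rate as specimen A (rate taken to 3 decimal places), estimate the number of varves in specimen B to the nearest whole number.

4238 varves

Specimen A: adjusted count: 22730 − 10 + 17 = 22737 varves.
A: 7055.5 mm over 22737 years gives 7055.5 / 22737 ≈ 0.310 mm/yr.
Specimen B: 1313.9 mm / 0.310 mm per year = 4238.39 years ≈ 4238 varves.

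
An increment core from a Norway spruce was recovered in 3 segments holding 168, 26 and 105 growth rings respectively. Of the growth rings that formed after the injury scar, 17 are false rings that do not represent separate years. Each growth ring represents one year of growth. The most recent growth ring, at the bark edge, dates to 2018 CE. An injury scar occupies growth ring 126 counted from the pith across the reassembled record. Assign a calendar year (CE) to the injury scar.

1862 CE

Total growth rings = 168 + 26 + 105 = 299.
Between growth ring 126 and the bark edge there are 299 − 126 = 173 growth rings.
173 − 17 false = 156 true growth rings after the injury scar.
The growth ring at the bark edge is 2018 CE, so the injury scar dates to 2018 − 156 = 1862 CE.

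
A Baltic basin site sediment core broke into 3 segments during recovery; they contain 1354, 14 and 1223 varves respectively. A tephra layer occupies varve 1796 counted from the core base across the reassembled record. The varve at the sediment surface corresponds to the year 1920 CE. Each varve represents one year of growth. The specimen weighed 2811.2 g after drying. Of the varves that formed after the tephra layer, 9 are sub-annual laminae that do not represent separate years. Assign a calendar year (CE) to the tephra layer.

Total varves = 1354 + 14 + 1223 = 2591.
The tephra layer sits at varve 1796 from the core base, so 2591 − 1796 = 795 varves formed after it.
Removing the 9 false varves leaves 795 − 9 = 786 true varves beyond the tephra layer.
The varve at the sediment surface is 1920 CE, so the tephra layer dates to 1920 − 786 = 1134 CE.

1134 CE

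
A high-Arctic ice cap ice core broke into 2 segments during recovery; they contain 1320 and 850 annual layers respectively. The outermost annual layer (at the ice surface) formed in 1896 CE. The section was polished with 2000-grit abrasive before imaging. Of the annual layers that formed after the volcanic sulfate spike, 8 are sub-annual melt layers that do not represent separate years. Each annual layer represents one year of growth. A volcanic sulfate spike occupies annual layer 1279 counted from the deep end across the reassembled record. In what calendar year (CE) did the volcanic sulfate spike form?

Total annual layers = 1320 + 850 = 2170.
The volcanic sulfate spike sits at annual layer 1279 from the deep end, so 2170 − 1279 = 891 annual layers formed after it.
891 − 8 false = 883 true annual layers after the volcanic sulfate spike.
1896 − 883 = 1013 CE.

1013 CE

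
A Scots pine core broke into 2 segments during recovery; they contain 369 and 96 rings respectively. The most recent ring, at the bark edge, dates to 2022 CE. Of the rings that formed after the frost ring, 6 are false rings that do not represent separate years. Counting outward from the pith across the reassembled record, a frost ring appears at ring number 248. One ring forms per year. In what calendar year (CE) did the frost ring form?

Total rings = 369 + 96 = 465.
465 − 248 = 217 rings lie beyond the frost ring toward the bark edge.
Excluding 6 false rings: 217 − 6 = 211.
The ring at the bark edge is 2022 CE, so the frost ring dates to 2022 − 211 = 1811 CE.

1811 CE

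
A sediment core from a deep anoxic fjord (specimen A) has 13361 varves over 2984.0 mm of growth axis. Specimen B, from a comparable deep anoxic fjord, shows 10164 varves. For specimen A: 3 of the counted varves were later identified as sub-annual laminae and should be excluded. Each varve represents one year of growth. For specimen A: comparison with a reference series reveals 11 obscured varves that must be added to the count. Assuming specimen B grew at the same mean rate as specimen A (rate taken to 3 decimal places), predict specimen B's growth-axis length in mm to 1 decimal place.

Specimen A: correcting the raw count gives 13361 − 3 + 11 = 13369 true varves.
A: Extension rate ≈ 2984.0 / 13369 = 0.223 mm/year.
Length of B = 0.223 × 10164 = 2266.6 mm.

2266.6 mm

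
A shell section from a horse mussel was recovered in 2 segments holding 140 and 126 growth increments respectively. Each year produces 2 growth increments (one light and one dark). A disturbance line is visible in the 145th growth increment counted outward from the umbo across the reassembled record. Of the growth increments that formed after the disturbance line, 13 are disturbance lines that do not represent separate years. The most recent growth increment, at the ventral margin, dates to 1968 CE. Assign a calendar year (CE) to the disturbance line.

Total growth increments = 140 + 126 = 266.
Between growth increment 145 and the ventral margin there are 266 − 145 = 121 growth increments.
121 − 13 false = 108 true growth increments after the disturbance line.
With 2 growth increments per year, 108 / 2 = 54 years.
Counting back 54 years from 1968 CE places the disturbance line in 1968 − 54 = 1914 CE.

1914 CE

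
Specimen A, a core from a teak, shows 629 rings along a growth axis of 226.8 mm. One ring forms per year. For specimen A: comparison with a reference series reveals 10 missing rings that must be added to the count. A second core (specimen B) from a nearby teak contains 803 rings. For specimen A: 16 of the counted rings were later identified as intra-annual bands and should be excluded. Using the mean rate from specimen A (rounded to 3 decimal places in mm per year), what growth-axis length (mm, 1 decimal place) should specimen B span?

Specimen A: adjusted count: 629 − 16 + 10 = 623 rings.
A: Mean rate = 226.8 mm / 623 years ≈ 0.364 mm per year.
B's length ≈ 0.364 × 803 = 292.3 mm.

292.3 mm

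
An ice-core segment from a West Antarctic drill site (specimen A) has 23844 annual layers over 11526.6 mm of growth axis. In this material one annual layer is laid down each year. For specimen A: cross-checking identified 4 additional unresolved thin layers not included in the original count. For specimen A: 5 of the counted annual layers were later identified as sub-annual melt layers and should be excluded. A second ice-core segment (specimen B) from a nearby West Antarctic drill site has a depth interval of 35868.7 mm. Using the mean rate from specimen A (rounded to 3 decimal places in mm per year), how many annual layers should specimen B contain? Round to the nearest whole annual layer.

74262 annual layers

Specimen A: true annual layer count = 23844 − 5 + 4 = 23843.
A: Extension rate ≈ 11526.6 / 23843 = 0.483 mm/year.
Specimen B: 35868.7 mm / 0.483 mm per year = 74262.32 years ≈ 74262 annual layers.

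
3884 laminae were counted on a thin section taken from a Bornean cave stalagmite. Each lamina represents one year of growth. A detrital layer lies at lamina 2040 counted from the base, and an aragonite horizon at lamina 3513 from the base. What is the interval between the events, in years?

1473 years

3513 − 2040 = 1473 laminae lie between the two events.
At one lamina per year, 1473 years elapsed between them.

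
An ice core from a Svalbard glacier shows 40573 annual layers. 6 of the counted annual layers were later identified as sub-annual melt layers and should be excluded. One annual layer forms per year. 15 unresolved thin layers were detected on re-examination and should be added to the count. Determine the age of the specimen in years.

40582 yr

After corrections the count is 40573 − 6 + 15 = 40582 annual layers.
One annual layer per year makes the duration 40582 years.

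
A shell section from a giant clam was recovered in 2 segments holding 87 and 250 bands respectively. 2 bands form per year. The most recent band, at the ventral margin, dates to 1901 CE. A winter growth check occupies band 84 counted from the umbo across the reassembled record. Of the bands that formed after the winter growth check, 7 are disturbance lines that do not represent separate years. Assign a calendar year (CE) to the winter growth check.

Total bands = 87 + 250 = 337.
337 − 84 = 253 bands lie beyond the winter growth check toward the ventral margin.
Excluding 7 false bands: 253 − 7 = 246.
246 bands at 2 per year is 246 / 2 = 123 years.
The band at the ventral margin is 1901 CE, so the winter growth check dates to 1901 − 123 = 1778 CE.

1778 CE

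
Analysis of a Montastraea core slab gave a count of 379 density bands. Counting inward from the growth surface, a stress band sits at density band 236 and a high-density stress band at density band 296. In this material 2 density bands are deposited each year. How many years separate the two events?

30 years

Separation: 296 − 236 = 60 density bands.
Dividing by 2 density bands per year: 60 / 2 = 30 years.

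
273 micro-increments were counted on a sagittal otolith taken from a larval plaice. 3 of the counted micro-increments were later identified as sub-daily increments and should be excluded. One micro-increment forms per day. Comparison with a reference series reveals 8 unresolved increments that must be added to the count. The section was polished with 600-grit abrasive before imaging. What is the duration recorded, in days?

278 days

Adjusted count: 273 − 3 + 8 = 278 micro-increments.
At one micro-increment per day, that is 278 days.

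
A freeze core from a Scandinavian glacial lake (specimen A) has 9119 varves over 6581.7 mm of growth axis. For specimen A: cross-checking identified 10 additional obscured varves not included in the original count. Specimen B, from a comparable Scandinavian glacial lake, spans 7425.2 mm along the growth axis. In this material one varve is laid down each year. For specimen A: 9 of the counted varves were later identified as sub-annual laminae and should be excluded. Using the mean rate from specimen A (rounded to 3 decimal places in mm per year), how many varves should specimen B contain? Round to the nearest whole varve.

Specimen A: adjusted count: 9119 − 9 + 10 = 9120 varves.
A: 6581.7 mm over 9120 years gives 6581.7 / 9120 ≈ 0.722 mm per year.
Specimen B: 7425.2 mm / 0.722 mm per year = 10284.21 years ≈ 10284 varves.

10284 varves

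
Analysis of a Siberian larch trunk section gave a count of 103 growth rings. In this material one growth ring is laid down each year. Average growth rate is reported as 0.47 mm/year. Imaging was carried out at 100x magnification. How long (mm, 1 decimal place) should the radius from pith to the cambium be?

48.4 mm

The record spans 103 years at 0.47 mm per year.
103 years at 0.47 mm/year gives 0.47 × 103 = 48.4 mm.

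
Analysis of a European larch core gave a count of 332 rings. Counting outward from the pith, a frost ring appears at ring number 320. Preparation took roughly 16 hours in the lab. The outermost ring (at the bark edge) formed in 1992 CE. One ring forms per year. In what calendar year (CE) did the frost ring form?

The frost ring sits at ring 320 from the pith, so 332 − 320 = 12 rings formed after it.
The ring at the bark edge is 1992 CE, so the frost ring dates to 1992 − 12 = 1980 CE.

1980 CE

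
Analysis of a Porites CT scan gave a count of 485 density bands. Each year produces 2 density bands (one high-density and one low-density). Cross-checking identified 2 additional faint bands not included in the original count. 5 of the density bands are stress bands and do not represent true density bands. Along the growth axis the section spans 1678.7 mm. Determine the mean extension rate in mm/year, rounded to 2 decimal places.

True density band count = 485 − 5 + 2 = 482.
482 density bands at 2 per year is 482 / 2 = 241 years.
Extension rate ≈ 1678.7 / 241 = 6.97 mm/year.

6.97 mm/year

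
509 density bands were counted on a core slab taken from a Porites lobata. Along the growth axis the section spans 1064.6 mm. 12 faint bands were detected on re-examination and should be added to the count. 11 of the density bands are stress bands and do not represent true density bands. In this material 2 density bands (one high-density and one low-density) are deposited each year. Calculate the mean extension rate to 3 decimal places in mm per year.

Adjusted count: 509 − 11 + 12 = 510 density bands.
510 density bands at 2 per year is 510 / 2 = 255 years.
1064.6 mm over 255 years gives 1064.6 / 255 ≈ 4.175 mm per year.

4.175 mm per year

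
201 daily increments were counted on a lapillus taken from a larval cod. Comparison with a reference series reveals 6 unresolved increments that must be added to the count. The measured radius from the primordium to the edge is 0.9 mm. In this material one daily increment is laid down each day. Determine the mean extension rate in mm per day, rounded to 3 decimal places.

0.004 mm per day

After corrections the count is 201 + 6 = 207 daily increments.
0.9 mm over 207 days gives 0.9 / 207 ≈ 0.004 mm per day.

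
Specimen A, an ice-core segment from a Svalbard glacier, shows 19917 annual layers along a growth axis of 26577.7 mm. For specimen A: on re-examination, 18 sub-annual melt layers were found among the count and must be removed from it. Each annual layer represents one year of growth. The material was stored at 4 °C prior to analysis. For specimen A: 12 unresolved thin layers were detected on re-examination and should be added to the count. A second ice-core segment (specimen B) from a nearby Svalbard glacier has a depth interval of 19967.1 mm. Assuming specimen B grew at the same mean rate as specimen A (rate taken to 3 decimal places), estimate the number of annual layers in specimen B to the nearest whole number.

14957 annual layers

Specimen A: adjusted count: 19917 − 18 + 12 = 19911 annual layers.
A: Mean rate = 26577.7 mm / 19911 years ≈ 1.335 mm per year.
B spans 19967.1 / 1.335 = 14956.63 years ≈ 14957 annual layers.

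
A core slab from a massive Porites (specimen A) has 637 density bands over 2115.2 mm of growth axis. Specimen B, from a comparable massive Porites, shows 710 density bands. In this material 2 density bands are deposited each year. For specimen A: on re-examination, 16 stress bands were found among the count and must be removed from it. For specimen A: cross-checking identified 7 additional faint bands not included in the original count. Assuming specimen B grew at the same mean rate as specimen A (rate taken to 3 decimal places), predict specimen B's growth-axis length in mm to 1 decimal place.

2391.3 mm

Specimen A: true density band count = 637 − 16 + 7 = 628.
Specimen A: dividing by 2 density bands per year: 628 / 2 = 314 years.
A: Extension rate ≈ 2115.2 / 314 = 6.736 mm/yr.
Specimen B: 710 density bands at 2 per year is 710 / 2 = 355 years. B's length ≈ 6.736 × 355 = 2391.3 mm.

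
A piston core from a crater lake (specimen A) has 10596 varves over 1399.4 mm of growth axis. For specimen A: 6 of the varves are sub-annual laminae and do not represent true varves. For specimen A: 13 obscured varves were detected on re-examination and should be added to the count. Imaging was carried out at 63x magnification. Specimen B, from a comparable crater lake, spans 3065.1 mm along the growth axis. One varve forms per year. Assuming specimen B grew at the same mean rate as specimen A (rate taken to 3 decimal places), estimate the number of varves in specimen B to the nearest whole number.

23220 varves

Specimen A: true varve count = 10596 − 6 + 13 = 10603.
A: Mean rate = 1399.4 mm / 10603 years ≈ 0.132 mm/yr.
For B, 3065.1 / 0.132 = 23220.45 years ≈ 23220 varves.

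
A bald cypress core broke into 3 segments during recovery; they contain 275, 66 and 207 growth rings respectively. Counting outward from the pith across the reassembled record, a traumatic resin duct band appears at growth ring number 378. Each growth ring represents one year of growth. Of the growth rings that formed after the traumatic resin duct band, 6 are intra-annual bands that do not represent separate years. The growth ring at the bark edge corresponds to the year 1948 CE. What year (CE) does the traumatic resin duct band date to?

Total growth rings = 275 + 66 + 207 = 548.
The traumatic resin duct band sits at growth ring 378 from the pith, so 548 − 378 = 170 growth rings formed after it.
Removing the 6 false growth rings leaves 170 − 6 = 164 true growth rings beyond the traumatic resin duct band.
The growth ring at the bark edge is 1948 CE, so the traumatic resin duct band dates to 1948 − 164 = 1784 CE.

1784 CE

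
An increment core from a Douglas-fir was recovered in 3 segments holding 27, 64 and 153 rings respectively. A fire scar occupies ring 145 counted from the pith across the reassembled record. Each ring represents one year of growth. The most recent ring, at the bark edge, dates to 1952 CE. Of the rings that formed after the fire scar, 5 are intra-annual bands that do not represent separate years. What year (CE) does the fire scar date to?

Total rings = 27 + 64 + 153 = 244.
Between ring 145 and the bark edge there are 244 − 145 = 99 rings.
Excluding 5 false rings: 99 − 5 = 94.
1952 − 94 = 1858 CE.

1858 CE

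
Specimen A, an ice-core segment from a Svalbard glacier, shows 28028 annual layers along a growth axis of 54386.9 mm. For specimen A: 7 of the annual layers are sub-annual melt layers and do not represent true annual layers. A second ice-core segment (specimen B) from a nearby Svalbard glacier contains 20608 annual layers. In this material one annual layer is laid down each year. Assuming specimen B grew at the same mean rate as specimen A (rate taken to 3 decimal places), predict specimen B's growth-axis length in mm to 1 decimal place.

Specimen A: after corrections the count is 28028 − 7 = 28021 annual layers.
A: Extension rate ≈ 54386.9 / 28021 = 1.941 mm per year.
B's length ≈ 1.941 × 20608 = 40000.1 mm.

40000.1 mm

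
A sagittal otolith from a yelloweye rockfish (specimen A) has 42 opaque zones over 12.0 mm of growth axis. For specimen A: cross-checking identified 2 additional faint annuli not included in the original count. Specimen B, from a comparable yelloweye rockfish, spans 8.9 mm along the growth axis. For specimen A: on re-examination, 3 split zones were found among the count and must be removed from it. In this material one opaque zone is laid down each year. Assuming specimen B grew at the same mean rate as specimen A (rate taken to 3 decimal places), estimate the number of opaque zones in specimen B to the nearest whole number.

Specimen A: true opaque zone count = 42 − 3 + 2 = 41.
A: Extension rate ≈ 12.0 / 41 = 0.293 mm/year.
For B, 8.9 / 0.293 = 30.38 years ≈ 30 opaque zones.

30 opaque zones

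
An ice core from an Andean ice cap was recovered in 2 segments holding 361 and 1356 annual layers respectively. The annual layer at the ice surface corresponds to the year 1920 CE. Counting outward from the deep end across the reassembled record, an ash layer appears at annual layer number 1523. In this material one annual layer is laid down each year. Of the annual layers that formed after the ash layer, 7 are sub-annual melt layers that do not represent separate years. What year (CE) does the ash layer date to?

1733 CE

Total annual layers = 361 + 1356 = 1717.
Between annual layer 1523 and the ice surface there are 1717 − 1523 = 194 annual layers.
Excluding 7 false annual layers: 194 − 7 = 187.
The annual layer at the ice surface is 1920 CE, so the ash layer dates to 1920 − 187 = 1733 CE.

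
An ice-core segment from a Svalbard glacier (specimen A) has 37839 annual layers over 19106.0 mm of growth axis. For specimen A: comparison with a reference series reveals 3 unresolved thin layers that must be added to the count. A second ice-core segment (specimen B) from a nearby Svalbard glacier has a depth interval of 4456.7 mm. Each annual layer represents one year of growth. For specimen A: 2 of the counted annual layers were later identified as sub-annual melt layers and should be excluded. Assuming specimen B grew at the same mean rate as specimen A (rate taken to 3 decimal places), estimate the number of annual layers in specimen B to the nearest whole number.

Specimen A: true annual layer count = 37839 − 2 + 3 = 37840.
A: Extension rate ≈ 19106.0 / 37840 = 0.505 mm/yr.
For B, 4456.7 / 0.505 = 8825.15 years ≈ 8825 annual layers.

8825 annual layers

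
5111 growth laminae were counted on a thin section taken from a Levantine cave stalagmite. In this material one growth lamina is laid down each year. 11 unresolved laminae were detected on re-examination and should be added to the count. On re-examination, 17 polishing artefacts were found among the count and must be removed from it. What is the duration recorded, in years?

Adjusted count: 5111 − 17 + 11 = 5105 growth laminae.
With a one-to-one growth lamina periodicity this is 5105 years.

5105 yr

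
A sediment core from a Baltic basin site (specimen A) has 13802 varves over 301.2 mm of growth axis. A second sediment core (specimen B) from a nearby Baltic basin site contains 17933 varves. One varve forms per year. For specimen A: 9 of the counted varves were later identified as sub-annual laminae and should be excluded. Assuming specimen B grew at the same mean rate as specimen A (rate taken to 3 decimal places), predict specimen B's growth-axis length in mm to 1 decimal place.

394.5 mm

Specimen A: correcting the raw count gives 13802 − 9 = 13793 true varves.
A: 301.2 mm over 13793 years gives 301.2 / 13793 ≈ 0.022 mm/year.
Length of B = 0.022 × 17933 = 394.5 mm.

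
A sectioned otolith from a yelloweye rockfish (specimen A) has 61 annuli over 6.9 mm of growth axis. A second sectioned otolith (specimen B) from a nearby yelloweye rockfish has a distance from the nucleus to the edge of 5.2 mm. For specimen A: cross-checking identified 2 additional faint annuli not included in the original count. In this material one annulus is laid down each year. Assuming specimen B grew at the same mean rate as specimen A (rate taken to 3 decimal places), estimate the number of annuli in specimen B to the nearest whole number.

Specimen A: after corrections the count is 61 + 2 = 63 annuli.
A: 6.9 mm over 63 years gives 6.9 / 63 ≈ 0.110 mm/year.
Specimen B: 5.2 mm / 0.110 mm per year = 47.27 years ≈ 47 annuli.

47 annuli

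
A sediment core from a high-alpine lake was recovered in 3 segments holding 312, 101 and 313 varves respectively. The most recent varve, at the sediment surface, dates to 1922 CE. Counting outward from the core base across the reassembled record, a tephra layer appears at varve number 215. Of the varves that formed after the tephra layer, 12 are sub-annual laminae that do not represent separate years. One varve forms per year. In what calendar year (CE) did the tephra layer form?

Total varves = 312 + 101 + 313 = 726.
726 − 215 = 511 varves lie beyond the tephra layer toward the sediment surface.
Excluding 12 false varves: 511 − 12 = 499.
The varve at the sediment surface is 1922 CE, so the tephra layer dates to 1922 − 499 = 1423 CE.

1423 CE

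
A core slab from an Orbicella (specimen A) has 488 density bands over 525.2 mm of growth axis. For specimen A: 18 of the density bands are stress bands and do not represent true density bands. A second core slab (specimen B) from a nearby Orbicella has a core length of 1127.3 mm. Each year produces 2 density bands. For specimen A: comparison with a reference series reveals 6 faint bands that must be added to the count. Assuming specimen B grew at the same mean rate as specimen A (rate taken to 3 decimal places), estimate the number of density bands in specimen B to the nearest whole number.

1022 density bands

Specimen A: adjusted count: 488 − 18 + 6 = 476 density bands.
Specimen A: 476 density bands at 2 per year is 476 / 2 = 238 years.
A: Extension rate ≈ 525.2 / 238 = 2.207 mm/yr.
For B, 1127.3 / 2.207 = 510.78 years; at 2 density bands per year that is 510.78 × 2 ≈ 1022 density bands.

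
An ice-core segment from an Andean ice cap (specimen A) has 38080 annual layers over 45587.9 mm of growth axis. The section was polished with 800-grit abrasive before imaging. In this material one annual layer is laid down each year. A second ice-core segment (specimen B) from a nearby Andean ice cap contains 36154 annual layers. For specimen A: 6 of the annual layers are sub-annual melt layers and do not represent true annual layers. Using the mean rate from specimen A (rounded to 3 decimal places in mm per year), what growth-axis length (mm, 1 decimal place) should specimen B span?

Specimen A: adjusted count: 38080 − 6 = 38074 annual layers.
A: Extension rate ≈ 45587.9 / 38074 = 1.197 mm per year.
Length of B = 1.197 × 36154 = 43276.3 mm.

43276.3 mm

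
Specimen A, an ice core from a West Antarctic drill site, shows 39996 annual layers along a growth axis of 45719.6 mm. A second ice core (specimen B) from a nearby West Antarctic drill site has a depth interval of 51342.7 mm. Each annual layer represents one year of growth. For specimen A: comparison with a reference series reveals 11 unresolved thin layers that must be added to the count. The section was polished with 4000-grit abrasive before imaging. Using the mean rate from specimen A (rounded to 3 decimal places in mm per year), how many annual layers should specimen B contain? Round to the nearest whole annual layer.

Specimen A: after corrections the count is 39996 + 11 = 40007 annual layers.
A: Mean rate = 45719.6 mm / 40007 years ≈ 1.143 mm per year.
Specimen B: 51342.7 mm / 1.143 mm per year = 44919.25 years ≈ 44919 annual layers.

44919 annual layers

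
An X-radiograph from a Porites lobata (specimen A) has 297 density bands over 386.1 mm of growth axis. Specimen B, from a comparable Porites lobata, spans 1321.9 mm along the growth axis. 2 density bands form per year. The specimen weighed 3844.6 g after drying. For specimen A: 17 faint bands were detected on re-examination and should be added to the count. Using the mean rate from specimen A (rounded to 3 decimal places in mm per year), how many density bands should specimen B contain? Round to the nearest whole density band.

Specimen A: correcting the raw count gives 297 + 17 = 314 true density bands.
Specimen A: dividing by 2 density bands per year: 314 / 2 = 157 years.
A: Extension rate ≈ 386.1 / 157 = 2.459 mm per year.
B spans 1321.9 / 2.459 = 537.58 years; at 2 density bands per year that is 537.58 × 2 ≈ 1075 density bands.

1075 density bands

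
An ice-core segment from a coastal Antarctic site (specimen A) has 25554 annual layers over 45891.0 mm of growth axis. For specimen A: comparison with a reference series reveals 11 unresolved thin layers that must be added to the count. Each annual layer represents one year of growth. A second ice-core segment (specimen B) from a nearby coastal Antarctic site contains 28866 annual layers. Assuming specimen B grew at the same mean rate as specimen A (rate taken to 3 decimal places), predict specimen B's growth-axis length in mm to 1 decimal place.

Specimen A: adjusted count: 25554 + 11 = 25565 annual layers.
A: 45891.0 mm over 25565 years gives 45891.0 / 25565 ≈ 1.795 mm/year.
Length of B = 1.795 × 28866 = 51814.5 mm.

51814.5 mm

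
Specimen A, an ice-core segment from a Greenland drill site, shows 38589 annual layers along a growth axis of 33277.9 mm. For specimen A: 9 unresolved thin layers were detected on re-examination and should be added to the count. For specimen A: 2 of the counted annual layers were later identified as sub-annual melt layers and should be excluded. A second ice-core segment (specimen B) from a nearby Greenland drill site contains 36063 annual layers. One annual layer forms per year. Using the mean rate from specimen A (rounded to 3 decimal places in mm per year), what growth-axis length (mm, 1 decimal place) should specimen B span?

31086.3 mm

Specimen A: after corrections the count is 38589 − 2 + 9 = 38596 annual layers.
A: Extension rate ≈ 33277.9 / 38596 = 0.862 mm per year.
For B, 0.862 mm/year × 36063 years = 31086.3 mm.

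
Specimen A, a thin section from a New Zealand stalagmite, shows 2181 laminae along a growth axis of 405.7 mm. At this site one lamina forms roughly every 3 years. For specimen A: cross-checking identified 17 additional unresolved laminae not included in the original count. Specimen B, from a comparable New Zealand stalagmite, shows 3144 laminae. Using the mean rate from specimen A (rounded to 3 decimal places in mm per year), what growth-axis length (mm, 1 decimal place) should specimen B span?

Specimen A: adjusted count: 2181 + 17 = 2198 laminae.
Specimen A: 2198 laminae at 3 years each span 2198 × 3 = 6594 years.
A: Mean rate = 405.7 mm / 6594 years ≈ 0.062 mm/year.
Specimen B: at 3 years per lamina, 3144 × 3 = 9432 years. B's length ≈ 0.062 × 9432 = 584.8 mm.

584.8 mm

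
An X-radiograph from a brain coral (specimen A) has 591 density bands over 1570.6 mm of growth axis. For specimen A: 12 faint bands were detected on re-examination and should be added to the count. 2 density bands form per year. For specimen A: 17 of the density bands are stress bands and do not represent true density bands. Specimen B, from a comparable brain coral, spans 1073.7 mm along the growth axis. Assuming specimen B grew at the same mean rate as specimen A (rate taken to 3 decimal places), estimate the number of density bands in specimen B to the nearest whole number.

401 density bands

Specimen A: correcting the raw count gives 591 − 17 + 12 = 586 true density bands.
Specimen A: dividing by 2 density bands per year: 586 / 2 = 293 years.
A: 1570.6 mm over 293 years gives 1570.6 / 293 ≈ 5.360 mm/year.
Specimen B: 1073.7 mm / 5.360 mm per year = 200.32 years; at 2 density bands per year that is 200.32 × 2 ≈ 401 density bands.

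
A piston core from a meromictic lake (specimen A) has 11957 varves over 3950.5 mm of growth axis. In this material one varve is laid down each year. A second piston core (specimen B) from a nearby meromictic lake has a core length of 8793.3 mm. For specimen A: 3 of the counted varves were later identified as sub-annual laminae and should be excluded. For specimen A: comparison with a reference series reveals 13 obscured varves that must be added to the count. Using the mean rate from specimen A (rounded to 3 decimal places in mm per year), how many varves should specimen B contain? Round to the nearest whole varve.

Specimen A: true varve count = 11957 − 3 + 13 = 11967.
A: Mean rate = 3950.5 mm / 11967 years ≈ 0.330 mm/year.
For B, 8793.3 / 0.330 = 26646.36 years ≈ 26646 varves.

26646 varves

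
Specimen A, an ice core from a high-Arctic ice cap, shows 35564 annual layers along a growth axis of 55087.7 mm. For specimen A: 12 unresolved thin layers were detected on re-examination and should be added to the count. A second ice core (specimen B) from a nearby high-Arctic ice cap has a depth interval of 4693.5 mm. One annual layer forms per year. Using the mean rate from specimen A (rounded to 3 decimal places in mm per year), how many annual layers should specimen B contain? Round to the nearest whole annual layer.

3032 annual layers

Specimen A: true annual layer count = 35564 + 12 = 35576.
A: Extension rate ≈ 55087.7 / 35576 = 1.548 mm/year.
B spans 4693.5 / 1.548 = 3031.98 years ≈ 3032 annual layers.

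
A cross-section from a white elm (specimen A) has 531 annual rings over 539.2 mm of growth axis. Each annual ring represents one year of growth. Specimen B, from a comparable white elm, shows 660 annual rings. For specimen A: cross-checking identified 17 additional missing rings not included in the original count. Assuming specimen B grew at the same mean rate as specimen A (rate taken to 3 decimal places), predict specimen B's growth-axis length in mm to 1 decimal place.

649.4 mm

Specimen A: correcting the raw count gives 531 + 17 = 548 true annual rings.
A: Extension rate ≈ 539.2 / 548 = 0.984 mm/yr.
Length of B = 0.984 × 660 = 649.4 mm.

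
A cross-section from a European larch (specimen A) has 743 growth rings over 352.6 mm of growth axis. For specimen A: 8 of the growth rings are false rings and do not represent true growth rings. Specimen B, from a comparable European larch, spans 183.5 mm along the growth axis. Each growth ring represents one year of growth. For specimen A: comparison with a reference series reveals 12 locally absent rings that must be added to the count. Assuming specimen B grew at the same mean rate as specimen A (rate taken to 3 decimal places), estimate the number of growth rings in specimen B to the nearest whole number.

389 growth rings

Specimen A: after corrections the count is 743 − 8 + 12 = 747 growth rings.
A: 352.6 mm over 747 years gives 352.6 / 747 ≈ 0.472 mm per year.
For B, 183.5 / 0.472 = 388.77 years ≈ 389 growth rings.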